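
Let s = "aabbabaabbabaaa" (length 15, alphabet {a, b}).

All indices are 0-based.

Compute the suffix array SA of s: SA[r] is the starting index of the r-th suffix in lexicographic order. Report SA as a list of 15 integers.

rank→(start, suffix):
  0 → (14, 'a')
  1 → (13, 'aa')
  2 → (12, 'aaa')
  3 → (6, 'aabbabaaa')
  4 → (0, 'aabbabaabbabaaa')
  5 → (10, 'abaaa')
  6 → (4, 'abaabbabaaa')
  7 → (7, 'abbabaaa')
  8 → (1, 'abbabaabbabaaa')
  9 → (11, 'baaa')
  10 → (5, 'baabbabaaa')
  11 → (9, 'babaaa')
  12 → (3, 'babaabbabaaa')
  13 → (8, 'bbabaaa')
  14 → (2, 'bbabaabbabaaa')

[14, 13, 12, 6, 0, 10, 4, 7, 1, 11, 5, 9, 3, 8, 2]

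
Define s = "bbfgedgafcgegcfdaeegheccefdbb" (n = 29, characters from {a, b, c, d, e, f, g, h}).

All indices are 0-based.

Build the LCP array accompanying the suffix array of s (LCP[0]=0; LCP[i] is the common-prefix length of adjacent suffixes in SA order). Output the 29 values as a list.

rank→(start, suffix):
  0 → (16, 'aeegheccefdbb')
  1 → (7, 'afcgegcfdaeegheccefdbb')
  2 → (28, 'b')
  3 → (27, 'bb')
  4 → (0, 'bbfgedgafcgegcfdaeegheccefdbb')
  5 → (1, 'bfgedgafcgegcfdaeegheccefdbb')
  6 → (22, 'ccefdbb')
  7 → (23, 'cefdbb')
  8 → (13, 'cfdaeegheccefdbb')
  9 → (9, 'cgegcfdaeegheccefdbb')
  10 → (15, 'daeegheccefdbb')
  11 → (26, 'dbb')
  12 → (5, 'dgafcgegcfdaeegheccefdbb')
  13 → (21, 'eccefdbb')
  14 → (4, 'edgafcgegcfdaeegheccefdbb')
  15 → (17, 'eegheccefdbb')
  16 → (24, 'efdbb')
  17 → (11, 'egcfdaeegheccefdbb')
  18 → (18, 'egheccefdbb')
  19 → (8, 'fcgegcfdaeegheccefdbb')
  20 → (14, 'fdaeegheccefdbb')
  21 → (25, 'fdbb')
  22 → (2, 'fgedgafcgegcfdaeegheccefdbb')
  23 → (6, 'gafcgegcfdaeegheccefdbb')
  24 → (12, 'gcfdaeegheccefdbb')
  25 → (3, 'gedgafcgegcfdaeegheccefdbb')
  26 → (10, 'gegcfdaeegheccefdbb')
  27 → (19, 'gheccefdbb')
  28 → (20, 'heccefdbb')

SA = [16, 7, 28, 27, 0, 1, 22, 23, 13, 9, 15, 26, 5, 21, 4, 17, 24, 11, 18, 8, 14, 25, 2, 6, 12, 3, 10, 19, 20]
i: (SA[i-1],SA[i]) lcp shared
  1: (16,7) 1 'a'
  2: (7,28) 0 ''
  3: (28,27) 1 'b'
  4: (27,0) 2 'bb'
  5: (0,1) 1 'b'
  6: (1,22) 0 ''
  7: (22,23) 1 'c'
  8: (23,13) 1 'c'
  9: (13,9) 1 'c'
  10: (9,15) 0 ''
  11: (15,26) 1 'd'
  12: (26,5) 1 'd'
  13: (5,21) 0 ''
  14: (21,4) 1 'e'
  15: (4,17) 1 'e'
  16: (17,24) 1 'e'
  17: (24,11) 1 'e'
  18: (11,18) 2 'eg'
  19: (18,8) 0 ''
  20: (8,14) 1 'f'
  21: (14,25) 2 'fd'
  22: (25,2) 1 'f'
  23: (2,6) 0 ''
  24: (6,12) 1 'g'
  25: (12,3) 1 'g'
  26: (3,10) 2 'ge'
  27: (10,19) 1 'g'
  28: (19,20) 0 ''

[0, 1, 0, 1, 2, 1, 0, 1, 1, 1, 0, 1, 1, 0, 1, 1, 1, 1, 2, 0, 1, 2, 1, 0, 1, 1, 2, 1, 0]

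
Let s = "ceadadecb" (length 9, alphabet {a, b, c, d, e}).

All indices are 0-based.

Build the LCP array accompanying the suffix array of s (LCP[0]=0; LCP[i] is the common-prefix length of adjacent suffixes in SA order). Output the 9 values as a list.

[0, 2, 0, 0, 1, 0, 1, 0, 1]

rank | idx | suffix
   0 |   2 | adadecb
   1 |   4 | adecb
   2 |   8 | b
   3 |   7 | cb
   4 |   0 | ceadadecb
   5 |   3 | dadecb
   6 |   5 | decb
   7 |   1 | eadadecb
   8 |   6 | ecb

SA = [2, 4, 8, 7, 0, 3, 5, 1, 6]
[i] adj suffixes → lcp
  [1] 2/4 → 2 ('ad')
  [2] 4/8 → 0 ('')
  [3] 8/7 → 0 ('')
  [4] 7/0 → 1 ('c')
  [5] 0/3 → 0 ('')
  [6] 3/5 → 1 ('d')
  [7] 5/1 → 0 ('')
  [8] 1/6 → 1 ('e')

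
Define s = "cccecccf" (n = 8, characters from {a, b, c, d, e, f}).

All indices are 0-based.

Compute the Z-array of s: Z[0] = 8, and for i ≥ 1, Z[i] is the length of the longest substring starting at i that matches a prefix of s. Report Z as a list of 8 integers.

[8, 2, 1, 0, 3, 2, 1, 0]

Z[0]=8
i=1: outside box; Z[1]=2 extend→box=[1,3)
i=2: min(r-i=1, Z[1]=2)=1; Z[2]=1
i=3: outside box; Z[3]=0
i=4: outside box; Z[4]=3 extend→box=[4,7)
i=5: min(r-i=2, Z[1]=2)=2; Z[5]=2
i=6: min(r-i=1, Z[2]=1)=1; Z[6]=1
i=7: outside box; Z[7]=0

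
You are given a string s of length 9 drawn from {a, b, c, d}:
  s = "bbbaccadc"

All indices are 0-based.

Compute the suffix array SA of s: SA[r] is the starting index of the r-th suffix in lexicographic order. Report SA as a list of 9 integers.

[3, 6, 2, 1, 0, 8, 5, 4, 7]

sorted suffixes:
  #0 SA[0]=3  'accadc'
  #1 SA[1]=6  'adc'
  #2 SA[2]=2  'baccadc'
  #3 SA[3]=1  'bbaccadc'
  #4 SA[4]=0  'bbbaccadc'
  #5 SA[5]=8  'c'
  #6 SA[6]=5  'cadc'
  #7 SA[7]=4  'ccadc'
  #8 SA[8]=7  'dc'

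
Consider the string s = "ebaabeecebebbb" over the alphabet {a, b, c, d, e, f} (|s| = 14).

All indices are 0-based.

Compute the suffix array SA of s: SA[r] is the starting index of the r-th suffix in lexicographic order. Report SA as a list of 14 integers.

[2, 3, 13, 1, 12, 11, 9, 4, 7, 0, 10, 8, 6, 5]

rank | idx | suffix
   0 |   2 | aabeecebebbb
   1 |   3 | abeecebebbb
   2 |  13 | b
   3 |   1 | baabeecebebbb
   4 |  12 | bb
   5 |  11 | bbb
   6 |   9 | bebbb
   7 |   4 | beecebebbb
   8 |   7 | cebebbb
   9 |   0 | ebaabeecebebbb
  10 |  10 | ebbb
  11 |   8 | ebebbb
  12 |   6 | ecebebbb
  13 |   5 | eecebebbb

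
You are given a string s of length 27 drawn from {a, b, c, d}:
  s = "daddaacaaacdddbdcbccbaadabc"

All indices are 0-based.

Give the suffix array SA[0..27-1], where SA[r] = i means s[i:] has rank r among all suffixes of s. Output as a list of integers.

[7, 4, 8, 21, 24, 5, 9, 22, 1, 20, 25, 17, 14, 26, 6, 19, 16, 18, 10, 3, 23, 0, 13, 15, 2, 12, 11]

sorted suffixes:
  #0 SA[0]=7  'aaacdddbdcbccbaadabc'
  #1 SA[1]=4  'aacaaacdddbdcbccbaadabc'
  #2 SA[2]=8  'aacdddbdcbccbaadabc'
  #3 SA[3]=21  'aadabc'
  #4 SA[4]=24  'abc'
  #5 SA[5]=5  'acaaacdddbdcbccbaadabc'
  #6 SA[6]=9  'acdddbdcbccbaadabc'
  #7 SA[7]=22  'adabc'
  #8 SA[8]=1  'addaacaaacdddbdcbccbaadabc'
  #9 SA[9]=20  'baadabc'
  #10 SA[10]=25  'bc'
  #11 SA[11]=17  'bccbaadabc'
  #12 SA[12]=14  'bdcbccbaadabc'
  #13 SA[13]=26  'c'
  #14 SA[14]=6  'caaacdddbdcbccbaadabc'
  #15 SA[15]=19  'cbaadabc'
  #16 SA[16]=16  'cbccbaadabc'
  #17 SA[17]=18  'ccbaadabc'
  #18 SA[18]=10  'cdddbdcbccbaadabc'
  #19 SA[19]=3  'daacaaacdddbdcbccbaadabc'
  #20 SA[20]=23  'dabc'
  #21 SA[21]=0  'daddaacaaacdddbdcbccbaadabc'
  #22 SA[22]=13  'dbdcbccbaadabc'
  #23 SA[23]=15  'dcbccbaadabc'
  #24 SA[24]=2  'ddaacaaacdddbdcbccbaadabc'
  #25 SA[25]=12  'ddbdcbccbaadabc'
  #26 SA[26]=11  'dddbdcbccbaadabc'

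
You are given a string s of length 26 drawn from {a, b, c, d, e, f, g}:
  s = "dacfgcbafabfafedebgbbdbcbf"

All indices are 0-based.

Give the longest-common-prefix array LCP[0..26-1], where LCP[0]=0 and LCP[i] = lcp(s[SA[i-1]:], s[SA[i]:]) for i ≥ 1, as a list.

[0, 1, 1, 2, 0, 1, 1, 1, 1, 2, 1, 0, 2, 1, 0, 1, 1, 0, 1, 0, 1, 2, 1, 1, 0, 1]

rank→(start, suffix):
  0 → (9, 'abfafedebgbbdbcbf')
  1 → (1, 'acfgcbafabfafedebgbbdbcbf')
  2 → (7, 'afabfafedebgbbdbcbf')
  3 → (12, 'afedebgbbdbcbf')
  4 → (6, 'bafabfafedebgbbdbcbf')
  5 → (19, 'bbdbcbf')
  6 → (22, 'bcbf')
  7 → (20, 'bdbcbf')
  8 → (24, 'bf')
  9 → (10, 'bfafedebgbbdbcbf')
  10 → (17, 'bgbbdbcbf')
  11 → (5, 'cbafabfafedebgbbdbcbf')
  12 → (23, 'cbf')
  13 → (2, 'cfgcbafabfafedebgbbdbcbf')
  14 → (0, 'dacfgcbafabfafedebgbbdbcbf')
  15 → (21, 'dbcbf')
  16 → (15, 'debgbbdbcbf')
  17 → (16, 'ebgbbdbcbf')
  18 → (14, 'edebgbbdbcbf')
  19 → (25, 'f')
  20 → (8, 'fabfafedebgbbdbcbf')
  21 → (11, 'fafedebgbbdbcbf')
  22 → (13, 'fedebgbbdbcbf')
  23 → (3, 'fgcbafabfafedebgbbdbcbf')
  24 → (18, 'gbbdbcbf')
  25 → (4, 'gcbafabfafedebgbbdbcbf')

SA = [9, 1, 7, 12, 6, 19, 22, 20, 24, 10, 17, 5, 23, 2, 0, 21, 15, 16, 14, 25, 8, 11, 13, 3, 18, 4]
rank  pair      lcp
   1  s[9:],s[1:]  1  'a'
   2  s[1:],s[7:]  1  'a'
   3  s[7:],s[12:]  2  'af'
   4  s[12:],s[6:]  0  ''
   5  s[6:],s[19:]  1  'b'
   6  s[19:],s[22:]  1  'b'
   7  s[22:],s[20:]  1  'b'
   8  s[20:],s[24:]  1  'b'
   9  s[24:],s[10:]  2  'bf'
  10  s[10:],s[17:]  1  'b'
  11  s[17:],s[5:]  0  ''
  12  s[5:],s[23:]  2  'cb'
  13  s[23:],s[2:]  1  'c'
  14  s[2:],s[0:]  0  ''
  15  s[0:],s[21:]  1  'd'
  16  s[21:],s[15:]  1  'd'
  17  s[15:],s[16:]  0  ''
  18  s[16:],s[14:]  1  'e'
  19  s[14:],s[25:]  0  ''
  20  s[25:],s[8:]  1  'f'
  21  s[8:],s[11:]  2  'fa'
  22  s[11:],s[13:]  1  'f'
  23  s[13:],s[3:]  1  'f'
  24  s[3:],s[18:]  0  ''
  25  s[18:],s[4:]  1  'g'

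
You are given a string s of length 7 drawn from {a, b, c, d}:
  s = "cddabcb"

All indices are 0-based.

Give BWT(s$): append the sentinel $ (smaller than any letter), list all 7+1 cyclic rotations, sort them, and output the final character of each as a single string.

bdcab$dc

rank  rotation  last
    0  $cddabcb  b
    1  abcb$cdd  d
    2  b$cddabc  c
    3  bcb$cdda  a
    4  cb$cddab  b
    5  cddabcb$  $
    6  dabcb$cd  d
    7  ddabcb$c  c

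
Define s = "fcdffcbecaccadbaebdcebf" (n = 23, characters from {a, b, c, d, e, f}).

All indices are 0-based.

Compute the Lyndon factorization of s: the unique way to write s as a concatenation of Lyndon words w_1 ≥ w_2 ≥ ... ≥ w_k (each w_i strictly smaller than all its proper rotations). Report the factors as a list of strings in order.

emit factor 1: 'f' (i=0, period=1)
emit factor 2: 'cdff' (i=1, period=4)
emit factor 3: 'c' (i=5, period=1)
emit factor 4: 'bec' (i=6, period=3)
emit factor 5: 'accadbaebdcebf' (i=9, period=14)

["f", "cdff", "c", "bec", "accadbaebdcebf"]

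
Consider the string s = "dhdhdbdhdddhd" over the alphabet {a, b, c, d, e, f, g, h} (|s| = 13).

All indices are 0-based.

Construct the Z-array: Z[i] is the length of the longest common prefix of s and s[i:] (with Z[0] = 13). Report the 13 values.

[13, 0, 3, 0, 1, 0, 3, 0, 1, 1, 3, 0, 1]

Z[0]=13
i=1: i≥r, start 0; Z[1]=0
i=2: i≥r, start 0; Z[2]=3 scan→box=[2,5)
i=3: min(r-i=2, Z[1]=0)=0; Z[3]=0
i=4: min(r-i=1, Z[2]=3)=1; Z[4]=1
i=5: i≥r, start 0; Z[5]=0
i=6: i≥r, start 0; Z[6]=3 scan→box=[6,9)
i=7: min(r-i=2, Z[1]=0)=0; Z[7]=0
i=8: min(r-i=1, Z[2]=3)=1; Z[8]=1
i=9: i≥r, start 0; Z[9]=1 scan→box=[9,10)
i=10: i≥r, start 0; Z[10]=3 scan→box=[10,13)
i=11: min(r-i=2, Z[1]=0)=0; Z[11]=0
i=12: min(r-i=1, Z[2]=3)=1; Z[12]=1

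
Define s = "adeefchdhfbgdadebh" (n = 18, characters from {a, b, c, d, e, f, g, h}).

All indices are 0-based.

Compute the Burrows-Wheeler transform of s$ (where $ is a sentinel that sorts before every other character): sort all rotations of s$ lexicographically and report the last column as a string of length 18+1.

hd$fefgaahddehebbcd

rank  rotation             last
    0  $adeefchdhfbgdadebh  h
    1  adebh$adeefchdhfbgd  d
    2  adeefchdhfbgdadebh$  $
    3  bgdadebh$adeefchdhf  f
    4  bh$adeefchdhfbgdade  e
    5  chdhfbgdadebh$adeef  f
    6  dadebh$adeefchdhfbg  g
    7  debh$adeefchdhfbgda  a
    8  deefchdhfbgdadebh$a  a
    9  dhfbgdadebh$adeefch  h
   10  ebh$adeefchdhfbgdad  d
   11  eefchdhfbgdadebh$ad  d
   12  efchdhfbgdadebh$ade  e
   13  fbgdadebh$adeefchdh  h
   14  fchdhfbgdadebh$adee  e
   15  gdadebh$adeefchdhfb  b
   16  h$adeefchdhfbgdadeb  b
   17  hdhfbgdadebh$adeefc  c
   18  hfbgdadebh$adeefchd  d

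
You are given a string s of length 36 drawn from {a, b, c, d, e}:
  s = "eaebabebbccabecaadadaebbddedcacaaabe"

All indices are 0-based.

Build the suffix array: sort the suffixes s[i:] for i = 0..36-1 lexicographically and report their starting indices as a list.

[31, 32, 15, 33, 4, 11, 29, 16, 18, 1, 20, 3, 7, 22, 8, 23, 34, 5, 12, 30, 14, 10, 28, 9, 17, 19, 27, 24, 25, 35, 0, 2, 6, 21, 13, 26]

rank→(start, suffix):
  0 → (31, 'aaabe')
  1 → (32, 'aabe')
  2 → (15, 'aadadaebbddedcacaaabe')
  3 → (33, 'abe')
  4 → (4, 'abebbccabecaadadaebbddedcacaaabe')
  5 → (11, 'abecaadadaebbddedcacaaabe')
  6 → (29, 'acaaabe')
  7 → (16, 'adadaebbddedcacaaabe')
  8 → (18, 'adaebbddedcacaaabe')
  9 → (1, 'aebabebbccabecaadadaebbddedcacaaabe')
  10 → (20, 'aebbddedcacaaabe')
  11 → (3, 'babebbccabecaadadaebbddedcacaaabe')
  12 → (7, 'bbccabecaadadaebbddedcacaaabe')
  13 → (22, 'bbddedcacaaabe')
  14 → (8, 'bccabecaadadaebbddedcacaaabe')
  15 → (23, 'bddedcacaaabe')
  16 → (34, 'be')
  17 → (5, 'bebbccabecaadadaebbddedcacaaabe')
  18 → (12, 'becaadadaebbddedcacaaabe')
  19 → (30, 'caaabe')
  20 → (14, 'caadadaebbddedcacaaabe')
  21 → (10, 'cabecaadadaebbddedcacaaabe')
  22 → (28, 'cacaaabe')
  23 → (9, 'ccabecaadadaebbddedcacaaabe')
  24 → (17, 'dadaebbddedcacaaabe')
  25 → (19, 'daebbddedcacaaabe')
  26 → (27, 'dcacaaabe')
  27 → (24, 'ddedcacaaabe')
  28 → (25, 'dedcacaaabe')
  29 → (35, 'e')
  30 → (0, 'eaebabebbccabecaadadaebbddedcacaaabe')
  31 → (2, 'ebabebbccabecaadadaebbddedcacaaabe')
  32 → (6, 'ebbccabecaadadaebbddedcacaaabe')
  33 → (21, 'ebbddedcacaaabe')
  34 → (13, 'ecaadadaebbddedcacaaabe')
  35 → (26, 'edcacaaabe')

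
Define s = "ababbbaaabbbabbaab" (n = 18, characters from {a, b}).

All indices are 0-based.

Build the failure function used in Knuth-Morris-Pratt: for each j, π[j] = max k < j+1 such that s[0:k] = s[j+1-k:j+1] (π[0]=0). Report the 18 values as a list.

π[0] = 0
j=1 s[j]='b': π[1]=0 (border '')
j=2 s[j]='a': π[2]=1 (border 'a')
j=3 s[j]='b': π[3]=2 (border 'ab')
j=4 s[j]='b': k: 2→0; π[4]=0 (border '')
j=5 s[j]='b': π[5]=0 (border '')
j=6 s[j]='a': π[6]=1 (border 'a')
j=7 s[j]='a': k: 1→0; π[7]=1 (border 'a')
j=8 s[j]='a': k: 1→0; π[8]=1 (border 'a')
j=9 s[j]='b': π[9]=2 (border 'ab')
j=10 s[j]='b': k: 2→0; π[10]=0 (border '')
j=11 s[j]='b': π[11]=0 (border '')
j=12 s[j]='a': π[12]=1 (border 'a')
j=13 s[j]='b': π[13]=2 (border 'ab')
j=14 s[j]='b': k: 2→0; π[14]=0 (border '')
j=15 s[j]='a': π[15]=1 (border 'a')
j=16 s[j]='a': k: 1→0; π[16]=1 (border 'a')
j=17 s[j]='b': π[17]=2 (border 'ab')

[0, 0, 1, 2, 0, 0, 1, 1, 1, 2, 0, 0, 1, 2, 0, 1, 1, 2]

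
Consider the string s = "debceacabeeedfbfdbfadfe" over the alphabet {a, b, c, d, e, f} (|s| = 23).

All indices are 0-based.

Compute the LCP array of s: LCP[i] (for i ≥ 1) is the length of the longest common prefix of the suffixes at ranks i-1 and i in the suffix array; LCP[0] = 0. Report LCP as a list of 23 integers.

[0, 1, 1, 0, 1, 1, 2, 0, 1, 0, 1, 1, 2, 0, 1, 1, 1, 1, 2, 0, 1, 1, 1]

sorted suffixes:
  #0 SA[0]=7  'abeeedfbfdbfadfe'
  #1 SA[1]=5  'acabeeedfbfdbfadfe'
  #2 SA[2]=19  'adfe'
  #3 SA[3]=2  'bceacabeeedfbfdbfadfe'
  #4 SA[4]=8  'beeedfbfdbfadfe'
  #5 SA[5]=17  'bfadfe'
  #6 SA[6]=14  'bfdbfadfe'
  #7 SA[7]=6  'cabeeedfbfdbfadfe'
  #8 SA[8]=3  'ceacabeeedfbfdbfadfe'
  #9 SA[9]=16  'dbfadfe'
  #10 SA[10]=0  'debceacabeeedfbfdbfadfe'
  #11 SA[11]=12  'dfbfdbfadfe'
  #12 SA[12]=20  'dfe'
  #13 SA[13]=22  'e'
  #14 SA[14]=4  'eacabeeedfbfdbfadfe'
  #15 SA[15]=1  'ebceacabeeedfbfdbfadfe'
  #16 SA[16]=11  'edfbfdbfadfe'
  #17 SA[17]=10  'eedfbfdbfadfe'
  #18 SA[18]=9  'eeedfbfdbfadfe'
  #19 SA[19]=18  'fadfe'
  #20 SA[20]=13  'fbfdbfadfe'
  #21 SA[21]=15  'fdbfadfe'
  #22 SA[22]=21  'fe'

SA = [7, 5, 19, 2, 8, 17, 14, 6, 3, 16, 0, 12, 20, 22, 4, 1, 11, 10, 9, 18, 13, 15, 21]
[i] adj suffixes → lcp
  [1] 7/5 → 1 ('a')
  [2] 5/19 → 1 ('a')
  [3] 19/2 → 0 ('')
  [4] 2/8 → 1 ('b')
  [5] 8/17 → 1 ('b')
  [6] 17/14 → 2 ('bf')
  [7] 14/6 → 0 ('')
  [8] 6/3 → 1 ('c')
  [9] 3/16 → 0 ('')
  [10] 16/0 → 1 ('d')
  [11] 0/12 → 1 ('d')
  [12] 12/20 → 2 ('df')
  [13] 20/22 → 0 ('')
  [14] 22/4 → 1 ('e')
  [15] 4/1 → 1 ('e')
  [16] 1/11 → 1 ('e')
  [17] 11/10 → 1 ('e')
  [18] 10/9 → 2 ('ee')
  [19] 9/18 → 0 ('')
  [20] 18/13 → 1 ('f')
  [21] 13/15 → 1 ('f')
  [22] 15/21 → 1 ('f')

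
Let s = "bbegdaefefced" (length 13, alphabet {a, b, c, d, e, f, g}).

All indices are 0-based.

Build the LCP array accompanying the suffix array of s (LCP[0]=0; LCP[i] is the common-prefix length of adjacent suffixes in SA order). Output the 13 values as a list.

[0, 0, 1, 0, 0, 1, 0, 1, 2, 1, 0, 1, 0]

rank→(start, suffix):
  0 → (5, 'aefefced')
  1 → (0, 'bbegdaefefced')
  2 → (1, 'begdaefefced')
  3 → (10, 'ced')
  4 → (12, 'd')
  5 → (4, 'daefefced')
  6 → (11, 'ed')
  7 → (8, 'efced')
  8 → (6, 'efefced')
  9 → (2, 'egdaefefced')
  10 → (9, 'fced')
  11 → (7, 'fefced')
  12 → (3, 'gdaefefced')

SA = [5, 0, 1, 10, 12, 4, 11, 8, 6, 2, 9, 7, 3]
[i] adj suffixes → lcp
  [1] 5/0 → 0 ('')
  [2] 0/1 → 1 ('b')
  [3] 1/10 → 0 ('')
  [4] 10/12 → 0 ('')
  [5] 12/4 → 1 ('d')
  [6] 4/11 → 0 ('')
  [7] 11/8 → 1 ('e')
  [8] 8/6 → 2 ('ef')
  [9] 6/2 → 1 ('e')
  [10] 2/9 → 0 ('')
  [11] 9/7 → 1 ('f')
  [12] 7/3 → 0 ('')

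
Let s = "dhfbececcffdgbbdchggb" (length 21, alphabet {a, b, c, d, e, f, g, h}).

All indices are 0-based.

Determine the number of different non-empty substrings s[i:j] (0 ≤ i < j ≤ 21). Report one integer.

rank | idx | suffix
   0 |  20 | b
   1 |  13 | bbdchggb
   2 |  14 | bdchggb
   3 |   3 | bececcffdgbbdchggb
   4 |   7 | ccffdgbbdchggb
   5 |   5 | ceccffdgbbdchggb
   6 |   8 | cffdgbbdchggb
   7 |  16 | chggb
   8 |  15 | dchggb
   9 |  11 | dgbbdchggb
  10 |   0 | dhfbececcffdgbbdchggb
  11 |   6 | eccffdgbbdchggb
  12 |   4 | ececcffdgbbdchggb
  13 |   2 | fbececcffdgbbdchggb
  14 |  10 | fdgbbdchggb
  15 |   9 | ffdgbbdchggb
  16 |  19 | gb
  17 |  12 | gbbdchggb
  18 |  18 | ggb
  19 |   1 | hfbececcffdgbbdchggb
  20 |  17 | hggb

SA = [20, 13, 14, 3, 7, 5, 8, 16, 15, 11, 0, 6, 4, 2, 10, 9, 19, 12, 18, 1, 17]
i: (SA[i-1],SA[i]) lcp shared
  1: (20,13) 1 'b'
  2: (13,14) 1 'b'
  3: (14,3) 1 'b'
  4: (3,7) 0 ''
  5: (7,5) 1 'c'
  6: (5,8) 1 'c'
  7: (8,16) 1 'c'
  8: (16,15) 0 ''
  9: (15,11) 1 'd'
  10: (11,0) 1 'd'
  11: (0,6) 0 ''
  12: (6,4) 2 'ec'
  13: (4,2) 0 ''
  14: (2,10) 1 'f'
  15: (10,9) 1 'f'
  16: (9,19) 0 ''
  17: (19,12) 2 'gb'
  18: (12,18) 1 'g'
  19: (18,1) 0 ''
  20: (1,17) 1 'h'

n(n+1)/2 = 21·22/2 = 231
Σ LCP = 0 + 1 + 1 + 1 + 0 + 1 + 1 + 1 + 0 + 1 + 1 + 0 + 2 + 0 + 1 + 1 + 0 + 2 + 1 + 0 + 1 = 16
distinct = 231 − 16 = 215

215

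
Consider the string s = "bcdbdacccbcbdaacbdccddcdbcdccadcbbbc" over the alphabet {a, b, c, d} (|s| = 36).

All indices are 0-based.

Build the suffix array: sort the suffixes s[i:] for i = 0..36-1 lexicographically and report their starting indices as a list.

sorted suffixes:
  #0 SA[0]=13  'aacbdccddcdbcdccadcbbbc'
  #1 SA[1]=14  'acbdccddcdbcdccadcbbbc'
  #2 SA[2]=5  'acccbcbdaacbdccddcdbcdccadcbbbc'
  #3 SA[3]=29  'adcbbbc'
  #4 SA[4]=32  'bbbc'
  #5 SA[5]=33  'bbc'
  #6 SA[6]=34  'bc'
  #7 SA[7]=9  'bcbdaacbdccddcdbcdccadcbbbc'
  #8 SA[8]=0  'bcdbdacccbcbdaacbdccddcdbcdccadcbbbc'
  #9 SA[9]=24  'bcdccadcbbbc'
  #10 SA[10]=11  'bdaacbdccddcdbcdccadcbbbc'
  #11 SA[11]=3  'bdacccbcbdaacbdccddcdbcdccadcbbbc'
  #12 SA[12]=16  'bdccddcdbcdccadcbbbc'
  #13 SA[13]=35  'c'
  #14 SA[14]=28  'cadcbbbc'
  #15 SA[15]=31  'cbbbc'
  #16 SA[16]=8  'cbcbdaacbdccddcdbcdccadcbbbc'
  #17 SA[17]=10  'cbdaacbdccddcdbcdccadcbbbc'
  #18 SA[18]=15  'cbdccddcdbcdccadcbbbc'
  #19 SA[19]=27  'ccadcbbbc'
  #20 SA[20]=7  'ccbcbdaacbdccddcdbcdccadcbbbc'
  #21 SA[21]=6  'cccbcbdaacbdccddcdbcdccadcbbbc'
  #22 SA[22]=18  'ccddcdbcdccadcbbbc'
  #23 SA[23]=22  'cdbcdccadcbbbc'
  #24 SA[24]=1  'cdbdacccbcbdaacbdccddcdbcdccadcbbbc'
  #25 SA[25]=25  'cdccadcbbbc'
  #26 SA[26]=19  'cddcdbcdccadcbbbc'
  #27 SA[27]=12  'daacbdccddcdbcdccadcbbbc'
  #28 SA[28]=4  'dacccbcbdaacbdccddcdbcdccadcbbbc'
  #29 SA[29]=23  'dbcdccadcbbbc'
  #30 SA[30]=2  'dbdacccbcbdaacbdccddcdbcdccadcbbbc'
  #31 SA[31]=30  'dcbbbc'
  #32 SA[32]=26  'dccadcbbbc'
  #33 SA[33]=17  'dccddcdbcdccadcbbbc'
  #34 SA[34]=21  'dcdbcdccadcbbbc'
  #35 SA[35]=20  'ddcdbcdccadcbbbc'

[13, 14, 5, 29, 32, 33, 34, 9, 0, 24, 11, 3, 16, 35, 28, 31, 8, 10, 15, 27, 7, 6, 18, 22, 1, 25, 19, 12, 4, 23, 2, 30, 26, 17, 21, 20]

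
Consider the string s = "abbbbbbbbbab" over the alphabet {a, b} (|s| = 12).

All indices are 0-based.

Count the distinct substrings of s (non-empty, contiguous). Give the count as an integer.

39

rank→(start, suffix):
  0 → (10, 'ab')
  1 → (0, 'abbbbbbbbbab')
  2 → (11, 'b')
  3 → (9, 'bab')
  4 → (8, 'bbab')
  5 → (7, 'bbbab')
  6 → (6, 'bbbbab')
  7 → (5, 'bbbbbab')
  8 → (4, 'bbbbbbab')
  9 → (3, 'bbbbbbbab')
  10 → (2, 'bbbbbbbbab')
  11 → (1, 'bbbbbbbbbab')

SA = [10, 0, 11, 9, 8, 7, 6, 5, 4, 3, 2, 1]
[i] adj suffixes → lcp
  [1] 10/0 → 2 ('ab')
  [2] 0/11 → 0 ('')
  [3] 11/9 → 1 ('b')
  [4] 9/8 → 1 ('b')
  [5] 8/7 → 2 ('bb')
  [6] 7/6 → 3 ('bbb')
  [7] 6/5 → 4 ('bbbb')
  [8] 5/4 → 5 ('bbbbb')
  [9] 4/3 → 6 ('bbbbbb')
  [10] 3/2 → 7 ('bbbbbbb')
  [11] 2/1 → 8 ('bbbbbbbb')

n(n+1)/2 = 12·13/2 = 78
Σ LCP = 0 + 2 + 0 + 1 + 1 + 2 + 3 + 4 + 5 + 6 + 7 + 8 = 39
distinct = 78 − 39 = 39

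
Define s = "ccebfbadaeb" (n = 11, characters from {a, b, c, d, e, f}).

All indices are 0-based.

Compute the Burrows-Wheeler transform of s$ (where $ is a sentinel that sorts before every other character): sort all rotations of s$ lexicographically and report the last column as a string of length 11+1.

rank  rotation      last
    0  $ccebfbadaeb  b
    1  adaeb$ccebfb  b
    2  aeb$ccebfbad  d
    3  b$ccebfbadae  e
    4  badaeb$ccebf  f
    5  bfbadaeb$cce  e
    6  ccebfbadaeb$  $
    7  cebfbadaeb$c  c
    8  daeb$ccebfba  a
    9  eb$ccebfbada  a
   10  ebfbadaeb$cc  c
   11  fbadaeb$cceb  b

bbdefe$caacb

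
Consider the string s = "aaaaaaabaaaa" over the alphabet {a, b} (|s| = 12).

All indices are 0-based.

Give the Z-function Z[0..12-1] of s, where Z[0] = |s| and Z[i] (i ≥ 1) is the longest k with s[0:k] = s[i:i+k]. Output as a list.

[12, 6, 5, 4, 3, 2, 1, 0, 4, 3, 2, 1]

Z[0]=12
i=1: i≥r, start 0; Z[1]=6 extend→box=[1,7)
i=2: min(r-i=5, Z[1]=6)=5; Z[2]=5
i=3: min(r-i=4, Z[2]=5)=4; Z[3]=4
i=4: min(r-i=3, Z[3]=4)=3; Z[4]=3
i=5: min(r-i=2, Z[4]=3)=2; Z[5]=2
i=6: min(r-i=1, Z[5]=2)=1; Z[6]=1
i=7: i≥r, start 0; Z[7]=0
i=8: i≥r, start 0; Z[8]=4 extend→box=[8,12)
i=9: min(r-i=3, Z[1]=6)=3; Z[9]=3
i=10: min(r-i=2, Z[2]=5)=2; Z[10]=2
i=11: min(r-i=1, Z[3]=4)=1; Z[11]=1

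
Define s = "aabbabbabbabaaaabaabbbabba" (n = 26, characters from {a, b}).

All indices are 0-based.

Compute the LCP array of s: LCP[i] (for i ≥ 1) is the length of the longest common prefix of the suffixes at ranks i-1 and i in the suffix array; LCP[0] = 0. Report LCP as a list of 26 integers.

sorted suffixes:
  #0 SA[0]=25  'a'
  #1 SA[1]=12  'aaaabaabbbabba'
  #2 SA[2]=13  'aaabaabbbabba'
  #3 SA[3]=14  'aabaabbbabba'
  #4 SA[4]=0  'aabbabbabbabaaaabaabbbabba'
  #5 SA[5]=17  'aabbbabba'
  #6 SA[6]=10  'abaaaabaabbbabba'
  #7 SA[7]=15  'abaabbbabba'
  #8 SA[8]=22  'abba'
  #9 SA[9]=7  'abbabaaaabaabbbabba'
  #10 SA[10]=4  'abbabbabaaaabaabbbabba'
  #11 SA[11]=1  'abbabbabbabaaaabaabbbabba'
  #12 SA[12]=18  'abbbabba'
  #13 SA[13]=24  'ba'
  #14 SA[14]=11  'baaaabaabbbabba'
  #15 SA[15]=16  'baabbbabba'
  #16 SA[16]=9  'babaaaabaabbbabba'
  #17 SA[17]=21  'babba'
  #18 SA[18]=6  'babbabaaaabaabbbabba'
  #19 SA[19]=3  'babbabbabaaaabaabbbabba'
  #20 SA[20]=23  'bba'
  #21 SA[21]=8  'bbabaaaabaabbbabba'
  #22 SA[22]=20  'bbabba'
  #23 SA[23]=5  'bbabbabaaaabaabbbabba'
  #24 SA[24]=2  'bbabbabbabaaaabaabbbabba'
  #25 SA[25]=19  'bbbabba'

SA = [25, 12, 13, 14, 0, 17, 10, 15, 22, 7, 4, 1, 18, 24, 11, 16, 9, 21, 6, 3, 23, 8, 20, 5, 2, 19]
rank  pair      lcp
   1  s[25:],s[12:]  1  'a'
   2  s[12:],s[13:]  3  'aaa'
   3  s[13:],s[14:]  2  'aa'
   4  s[14:],s[0:]  3  'aab'
   5  s[0:],s[17:]  4  'aabb'
   6  s[17:],s[10:]  1  'a'
   7  s[10:],s[15:]  4  'abaa'
   8  s[15:],s[22:]  2  'ab'
   9  s[22:],s[7:]  4  'abba'
  10  s[7:],s[4:]  5  'abbab'
  11  s[4:],s[1:]  8  'abbabbab'
  12  s[1:],s[18:]  3  'abb'
  13  s[18:],s[24:]  0  ''
  14  s[24:],s[11:]  2  'ba'
  15  s[11:],s[16:]  3  'baa'
  16  s[16:],s[9:]  2  'ba'
  17  s[9:],s[21:]  3  'bab'
  18  s[21:],s[6:]  5  'babba'
  19  s[6:],s[3:]  6  'babbab'
  20  s[3:],s[23:]  1  'b'
  21  s[23:],s[8:]  3  'bba'
  22  s[8:],s[20:]  4  'bbab'
  23  s[20:],s[5:]  6  'bbabba'
  24  s[5:],s[2:]  7  'bbabbab'
  25  s[2:],s[19:]  2  'bb'

[0, 1, 3, 2, 3, 4, 1, 4, 2, 4, 5, 8, 3, 0, 2, 3, 2, 3, 5, 6, 1, 3, 4, 6, 7, 2]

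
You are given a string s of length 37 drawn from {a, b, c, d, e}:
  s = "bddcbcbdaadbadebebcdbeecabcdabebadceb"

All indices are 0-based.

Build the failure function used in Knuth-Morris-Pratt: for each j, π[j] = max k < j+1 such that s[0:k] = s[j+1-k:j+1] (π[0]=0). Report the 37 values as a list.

[0, 0, 0, 0, 1, 0, 1, 2, 0, 0, 0, 1, 0, 0, 0, 1, 0, 1, 0, 0, 1, 0, 0, 0, 0, 1, 0, 0, 0, 1, 0, 1, 0, 0, 0, 0, 1]

π[0] = 0
j=1 s[j]='d': π[1]=0 (border '')
j=2 s[j]='d': π[2]=0 (border '')
j=3 s[j]='c': π[3]=0 (border '')
j=4 s[j]='b': π[4]=1 (border 'b')
j=5 s[j]='c': k: 1→0; π[5]=0 (border '')
j=6 s[j]='b': π[6]=1 (border 'b')
j=7 s[j]='d': π[7]=2 (border 'bd')
j=8 s[j]='a': k: 2→0; π[8]=0 (border '')
j=9 s[j]='a': π[9]=0 (border '')
j=10 s[j]='d': π[10]=0 (border '')
j=11 s[j]='b': π[11]=1 (border 'b')
j=12 s[j]='a': k: 1→0; π[12]=0 (border '')
j=13 s[j]='d': π[13]=0 (border '')
j=14 s[j]='e': π[14]=0 (border '')
j=15 s[j]='b': π[15]=1 (border 'b')
j=16 s[j]='e': k: 1→0; π[16]=0 (border '')
j=17 s[j]='b': π[17]=1 (border 'b')
j=18 s[j]='c': k: 1→0; π[18]=0 (border '')
j=19 s[j]='d': π[19]=0 (border '')
j=20 s[j]='b': π[20]=1 (border 'b')
j=21 s[j]='e': k: 1→0; π[21]=0 (border '')
j=22 s[j]='e': π[22]=0 (border '')
j=23 s[j]='c': π[23]=0 (border '')
j=24 s[j]='a': π[24]=0 (border '')
j=25 s[j]='b': π[25]=1 (border 'b')
j=26 s[j]='c': k: 1→0; π[26]=0 (border '')
j=27 s[j]='d': π[27]=0 (border '')
j=28 s[j]='a': π[28]=0 (border '')
j=29 s[j]='b': π[29]=1 (border 'b')
j=30 s[j]='e': k: 1→0; π[30]=0 (border '')
j=31 s[j]='b': π[31]=1 (border 'b')
j=32 s[j]='a': k: 1→0; π[32]=0 (border '')
j=33 s[j]='d': π[33]=0 (border '')
j=34 s[j]='c': π[34]=0 (border '')
j=35 s[j]='e': π[35]=0 (border '')
j=36 s[j]='b': π[36]=1 (border 'b')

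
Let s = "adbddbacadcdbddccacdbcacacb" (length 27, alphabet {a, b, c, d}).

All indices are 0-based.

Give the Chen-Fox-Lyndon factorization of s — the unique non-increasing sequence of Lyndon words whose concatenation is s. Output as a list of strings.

["adbddb", "acadcdbddccacdbc", "acacb"]

emit factor 1: 'adbddb' (i=0, period=6)
emit factor 2: 'acadcdbddccacdbc' (i=6, period=16)
emit factor 3: 'acacb' (i=22, period=5)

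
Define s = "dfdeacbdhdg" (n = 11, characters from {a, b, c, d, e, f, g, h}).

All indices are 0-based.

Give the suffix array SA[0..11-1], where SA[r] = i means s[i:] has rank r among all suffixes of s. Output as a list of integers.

[4, 6, 5, 2, 0, 9, 7, 3, 1, 10, 8]

rank→(start, suffix):
  0 → (4, 'acbdhdg')
  1 → (6, 'bdhdg')
  2 → (5, 'cbdhdg')
  3 → (2, 'deacbdhdg')
  4 → (0, 'dfdeacbdhdg')
  5 → (9, 'dg')
  6 → (7, 'dhdg')
  7 → (3, 'eacbdhdg')
  8 → (1, 'fdeacbdhdg')
  9 → (10, 'g')
  10 → (8, 'hdg')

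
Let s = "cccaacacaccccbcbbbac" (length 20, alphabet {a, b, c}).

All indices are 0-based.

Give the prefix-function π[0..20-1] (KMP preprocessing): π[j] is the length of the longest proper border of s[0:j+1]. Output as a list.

π[0] = 0
j=1 s[j]='c': π[1]=1 (border 'c')
j=2 s[j]='c': π[2]=2 (border 'cc')
j=3 s[j]='a': k: 2→1→0; π[3]=0 (border '')
j=4 s[j]='a': π[4]=0 (border '')
j=5 s[j]='c': π[5]=1 (border 'c')
j=6 s[j]='a': k: 1→0; π[6]=0 (border '')
j=7 s[j]='c': π[7]=1 (border 'c')
j=8 s[j]='a': k: 1→0; π[8]=0 (border '')
j=9 s[j]='c': π[9]=1 (border 'c')
j=10 s[j]='c': π[10]=2 (border 'cc')
j=11 s[j]='c': π[11]=3 (border 'ccc')
j=12 s[j]='c': k: 3→2; π[12]=3 (border 'ccc')
j=13 s[j]='b': k: 3→2→1→0; π[13]=0 (border '')
j=14 s[j]='c': π[14]=1 (border 'c')
j=15 s[j]='b': k: 1→0; π[15]=0 (border '')
j=16 s[j]='b': π[16]=0 (border '')
j=17 s[j]='b': π[17]=0 (border '')
j=18 s[j]='a': π[18]=0 (border '')
j=19 s[j]='c': π[19]=1 (border 'c')

[0, 1, 2, 0, 0, 1, 0, 1, 0, 1, 2, 3, 3, 0, 1, 0, 0, 0, 0, 1]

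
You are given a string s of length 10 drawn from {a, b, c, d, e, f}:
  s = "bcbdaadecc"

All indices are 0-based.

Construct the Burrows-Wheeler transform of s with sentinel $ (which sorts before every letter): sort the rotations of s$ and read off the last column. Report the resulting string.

rank  rotation     last
    0  $bcbdaadecc  c
    1  aadecc$bcbd  d
    2  adecc$bcbda  a
    3  bcbdaadecc$  $
    4  bdaadecc$bc  c
    5  c$bcbdaadec  c
    6  cbdaadecc$b  b
    7  cc$bcbdaade  e
    8  daadecc$bcb  b
    9  decc$bcbdaa  a
   10  ecc$bcbdaad  d

cda$ccbebad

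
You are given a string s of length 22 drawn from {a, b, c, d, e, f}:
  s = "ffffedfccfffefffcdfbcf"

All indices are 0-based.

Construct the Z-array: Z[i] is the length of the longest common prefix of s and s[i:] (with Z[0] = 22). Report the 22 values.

[22, 3, 2, 1, 0, 0, 1, 0, 0, 3, 2, 1, 0, 3, 2, 1, 0, 0, 1, 0, 0, 1]

Z[0]=22
i=1: i≥r, start 0; Z[1]=3 scan→box=[1,4)
i=2: min(r-i=2, Z[1]=3)=2; Z[2]=2
i=3: min(r-i=1, Z[2]=2)=1; Z[3]=1
i=4: i≥r, start 0; Z[4]=0
i=5: i≥r, start 0; Z[5]=0
i=6: i≥r, start 0; Z[6]=1 scan→box=[6,7)
i=7: i≥r, start 0; Z[7]=0
i=8: i≥r, start 0; Z[8]=0
i=9: i≥r, start 0; Z[9]=3 scan→box=[9,12)
i=10: min(r-i=2, Z[1]=3)=2; Z[10]=2
i=11: min(r-i=1, Z[2]=2)=1; Z[11]=1
i=12: i≥r, start 0; Z[12]=0
i=13: i≥r, start 0; Z[13]=3 scan→box=[13,16)
i=14: min(r-i=2, Z[1]=3)=2; Z[14]=2
i=15: min(r-i=1, Z[2]=2)=1; Z[15]=1
i=16: i≥r, start 0; Z[16]=0
i=17: i≥r, start 0; Z[17]=0
i=18: i≥r, start 0; Z[18]=1 scan→box=[18,19)
i=19: i≥r, start 0; Z[19]=0
i=20: i≥r, start 0; Z[20]=0
i=21: i≥r, start 0; Z[21]=1 scan→box=[21,22)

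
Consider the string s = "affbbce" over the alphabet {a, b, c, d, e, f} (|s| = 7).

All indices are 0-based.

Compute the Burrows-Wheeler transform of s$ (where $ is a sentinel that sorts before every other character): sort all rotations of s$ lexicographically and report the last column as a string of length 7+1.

rank  rotation  last
    0  $affbbce  e
    1  affbbce$  $
    2  bbce$aff  f
    3  bce$affb  b
    4  ce$affbb  b
    5  e$affbbc  c
    6  fbbce$af  f
    7  ffbbce$a  a

e$fbbcfa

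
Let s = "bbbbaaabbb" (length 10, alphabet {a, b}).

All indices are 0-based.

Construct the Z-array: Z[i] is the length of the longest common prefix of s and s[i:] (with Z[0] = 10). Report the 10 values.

[10, 3, 2, 1, 0, 0, 0, 3, 2, 1]

Z[0]=10
i=1: outside box; Z[1]=3 scan→box=[1,4)
i=2: min(r-i=2, Z[1]=3)=2; Z[2]=2
i=3: min(r-i=1, Z[2]=2)=1; Z[3]=1
i=4: outside box; Z[4]=0
i=5: outside box; Z[5]=0
i=6: outside box; Z[6]=0
i=7: outside box; Z[7]=3 scan→box=[7,10)
i=8: min(r-i=2, Z[1]=3)=2; Z[8]=2
i=9: min(r-i=1, Z[2]=2)=1; Z[9]=1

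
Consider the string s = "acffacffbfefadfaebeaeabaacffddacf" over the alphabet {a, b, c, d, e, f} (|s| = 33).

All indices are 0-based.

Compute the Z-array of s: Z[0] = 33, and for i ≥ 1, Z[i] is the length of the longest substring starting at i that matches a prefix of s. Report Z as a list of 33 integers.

[33, 0, 0, 0, 4, 0, 0, 0, 0, 0, 0, 0, 1, 0, 0, 1, 0, 0, 0, 1, 0, 1, 0, 1, 4, 0, 0, 0, 0, 0, 3, 0, 0]

Z[0]=33
i=1: outside box; Z[1]=0
i=2: outside box; Z[2]=0
i=3: outside box; Z[3]=0
i=4: outside box; Z[4]=4 scan→box=[4,8)
i=5: min(r-i=3, Z[1]=0)=0; Z[5]=0
i=6: min(r-i=2, Z[2]=0)=0; Z[6]=0
i=7: min(r-i=1, Z[3]=0)=0; Z[7]=0
i=8: outside box; Z[8]=0
i=9: outside box; Z[9]=0
i=10: outside box; Z[10]=0
i=11: outside box; Z[11]=0
i=12: outside box; Z[12]=1 scan→box=[12,13)
i=13: outside box; Z[13]=0
i=14: outside box; Z[14]=0
i=15: outside box; Z[15]=1 scan→box=[15,16)
i=16: outside box; Z[16]=0
i=17: outside box; Z[17]=0
i=18: outside box; Z[18]=0
i=19: outside box; Z[19]=1 scan→box=[19,20)
i=20: outside box; Z[20]=0
i=21: outside box; Z[21]=1 scan→box=[21,22)
i=22: outside box; Z[22]=0
i=23: outside box; Z[23]=1 scan→box=[23,24)
i=24: outside box; Z[24]=4 scan→box=[24,28)
i=25: min(r-i=3, Z[1]=0)=0; Z[25]=0
i=26: min(r-i=2, Z[2]=0)=0; Z[26]=0
i=27: min(r-i=1, Z[3]=0)=0; Z[27]=0
i=28: outside box; Z[28]=0
i=29: outside box; Z[29]=0
i=30: outside box; Z[30]=3 scan→box=[30,33)
i=31: min(r-i=2, Z[1]=0)=0; Z[31]=0
i=32: min(r-i=1, Z[2]=0)=0; Z[32]=0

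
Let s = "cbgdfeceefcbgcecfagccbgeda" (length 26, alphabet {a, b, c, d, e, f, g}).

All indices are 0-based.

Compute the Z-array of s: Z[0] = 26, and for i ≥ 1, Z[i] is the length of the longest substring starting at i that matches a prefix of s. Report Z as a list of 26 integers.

[26, 0, 0, 0, 0, 0, 1, 0, 0, 0, 3, 0, 0, 1, 0, 1, 0, 0, 0, 1, 3, 0, 0, 0, 0, 0]

Z[0]=26
i=1: i≥r, start 0; Z[1]=0
i=2: i≥r, start 0; Z[2]=0
i=3: i≥r, start 0; Z[3]=0
i=4: i≥r, start 0; Z[4]=0
i=5: i≥r, start 0; Z[5]=0
i=6: i≥r, start 0; Z[6]=1 grow→box=[6,7)
i=7: i≥r, start 0; Z[7]=0
i=8: i≥r, start 0; Z[8]=0
i=9: i≥r, start 0; Z[9]=0
i=10: i≥r, start 0; Z[10]=3 grow→box=[10,13)
i=11: min(r-i=2, Z[1]=0)=0; Z[11]=0
i=12: min(r-i=1, Z[2]=0)=0; Z[12]=0
i=13: i≥r, start 0; Z[13]=1 grow→box=[13,14)
i=14: i≥r, start 0; Z[14]=0
i=15: i≥r, start 0; Z[15]=1 grow→box=[15,16)
i=16: i≥r, start 0; Z[16]=0
i=17: i≥r, start 0; Z[17]=0
i=18: i≥r, start 0; Z[18]=0
i=19: i≥r, start 0; Z[19]=1 grow→box=[19,20)
i=20: i≥r, start 0; Z[20]=3 grow→box=[20,23)
i=21: min(r-i=2, Z[1]=0)=0; Z[21]=0
i=22: min(r-i=1, Z[2]=0)=0; Z[22]=0
i=23: i≥r, start 0; Z[23]=0
i=24: i≥r, start 0; Z[24]=0
i=25: i≥r, start 0; Z[25]=0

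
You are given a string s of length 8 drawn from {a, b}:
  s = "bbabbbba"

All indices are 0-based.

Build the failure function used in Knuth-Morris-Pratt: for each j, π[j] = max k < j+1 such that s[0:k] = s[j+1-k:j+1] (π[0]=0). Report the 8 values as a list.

π[0] = 0
j=1 s[j]='b': π[1]=1 (border 'b')
j=2 s[j]='a': k: 1→0; π[2]=0 (border '')
j=3 s[j]='b': π[3]=1 (border 'b')
j=4 s[j]='b': π[4]=2 (border 'bb')
j=5 s[j]='b': k: 2→1; π[5]=2 (border 'bb')
j=6 s[j]='b': k: 2→1; π[6]=2 (border 'bb')
j=7 s[j]='a': π[7]=3 (border 'bba')

[0, 1, 0, 1, 2, 2, 2, 3]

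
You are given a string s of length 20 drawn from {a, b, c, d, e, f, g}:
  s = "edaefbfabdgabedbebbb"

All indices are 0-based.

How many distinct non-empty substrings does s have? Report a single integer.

rank | idx | suffix
   0 |   7 | abdgabedbebbb
   1 |  11 | abedbebbb
   2 |   2 | aefbfabdgabedbebbb
   3 |  19 | b
   4 |  18 | bb
   5 |  17 | bbb
   6 |   8 | bdgabedbebbb
   7 |  15 | bebbb
   8 |  12 | bedbebbb
   9 |   5 | bfabdgabedbebbb
  10 |   1 | daefbfabdgabedbebbb
  11 |  14 | dbebbb
  12 |   9 | dgabedbebbb
  13 |  16 | ebbb
  14 |   0 | edaefbfabdgabedbebbb
  15 |  13 | edbebbb
  16 |   3 | efbfabdgabedbebbb
  17 |   6 | fabdgabedbebbb
  18 |   4 | fbfabdgabedbebbb
  19 |  10 | gabedbebbb

SA = [7, 11, 2, 19, 18, 17, 8, 15, 12, 5, 1, 14, 9, 16, 0, 13, 3, 6, 4, 10]
i: (SA[i-1],SA[i]) lcp shared
  1: (7,11) 2 'ab'
  2: (11,2) 1 'a'
  3: (2,19) 0 ''
  4: (19,18) 1 'b'
  5: (18,17) 2 'bb'
  6: (17,8) 1 'b'
  7: (8,15) 1 'b'
  8: (15,12) 2 'be'
  9: (12,5) 1 'b'
  10: (5,1) 0 ''
  11: (1,14) 1 'd'
  12: (14,9) 1 'd'
  13: (9,16) 0 ''
  14: (16,0) 1 'e'
  15: (0,13) 2 'ed'
  16: (13,3) 1 'e'
  17: (3,6) 0 ''
  18: (6,4) 1 'f'
  19: (4,10) 0 ''

n(n+1)/2 = 20·21/2 = 210
Σ LCP = 0 + 2 + 1 + 0 + 1 + 2 + 1 + 1 + 2 + 1 + 0 + 1 + 1 + 0 + 1 + 2 + 1 + 0 + 1 + 0 = 18
distinct = 210 − 18 = 192

192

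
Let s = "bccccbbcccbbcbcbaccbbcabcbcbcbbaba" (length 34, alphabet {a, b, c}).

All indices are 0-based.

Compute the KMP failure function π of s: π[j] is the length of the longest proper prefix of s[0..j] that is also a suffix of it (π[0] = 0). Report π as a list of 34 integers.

π[0] = 0
j=1 s[j]='c': π[1]=0 (border '')
j=2 s[j]='c': π[2]=0 (border '')
j=3 s[j]='c': π[3]=0 (border '')
j=4 s[j]='c': π[4]=0 (border '')
j=5 s[j]='b': π[5]=1 (border 'b')
j=6 s[j]='b': k: 1→0; π[6]=1 (border 'b')
j=7 s[j]='c': π[7]=2 (border 'bc')
j=8 s[j]='c': π[8]=3 (border 'bcc')
j=9 s[j]='c': π[9]=4 (border 'bccc')
j=10 s[j]='b': k: 4→0; π[10]=1 (border 'b')
j=11 s[j]='b': k: 1→0; π[11]=1 (border 'b')
j=12 s[j]='c': π[12]=2 (border 'bc')
j=13 s[j]='b': k: 2→0; π[13]=1 (border 'b')
j=14 s[j]='c': π[14]=2 (border 'bc')
j=15 s[j]='b': k: 2→0; π[15]=1 (border 'b')
j=16 s[j]='a': k: 1→0; π[16]=0 (border '')
j=17 s[j]='c': π[17]=0 (border '')
j=18 s[j]='c': π[18]=0 (border '')
j=19 s[j]='b': π[19]=1 (border 'b')
j=20 s[j]='b': k: 1→0; π[20]=1 (border 'b')
j=21 s[j]='c': π[21]=2 (border 'bc')
j=22 s[j]='a': k: 2→0; π[22]=0 (border '')
j=23 s[j]='b': π[23]=1 (border 'b')
j=24 s[j]='c': π[24]=2 (border 'bc')
j=25 s[j]='b': k: 2→0; π[25]=1 (border 'b')
j=26 s[j]='c': π[26]=2 (border 'bc')
j=27 s[j]='b': k: 2→0; π[27]=1 (border 'b')
j=28 s[j]='c': π[28]=2 (border 'bc')
j=29 s[j]='b': k: 2→0; π[29]=1 (border 'b')
j=30 s[j]='b': k: 1→0; π[30]=1 (border 'b')
j=31 s[j]='a': k: 1→0; π[31]=0 (border '')
j=32 s[j]='b': π[32]=1 (border 'b')
j=33 s[j]='a': k: 1→0; π[33]=0 (border '')

[0, 0, 0, 0, 0, 1, 1, 2, 3, 4, 1, 1, 2, 1, 2, 1, 0, 0, 0, 1, 1, 2, 0, 1, 2, 1, 2, 1, 2, 1, 1, 0, 1, 0]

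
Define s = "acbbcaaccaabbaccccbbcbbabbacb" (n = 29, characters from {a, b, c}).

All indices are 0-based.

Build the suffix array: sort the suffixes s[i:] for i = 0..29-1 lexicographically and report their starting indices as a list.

rank→(start, suffix):
  0 → (9, 'aabbaccccbbcbbabbacb')
  1 → (5, 'aaccaabbaccccbbcbbabbacb')
  2 → (23, 'abbacb')
  3 → (10, 'abbaccccbbcbbabbacb')
  4 → (26, 'acb')
  5 → (0, 'acbbcaaccaabbaccccbbcbbabbacb')
  6 → (6, 'accaabbaccccbbcbbabbacb')
  7 → (13, 'accccbbcbbabbacb')
  8 → (28, 'b')
  9 → (22, 'babbacb')
  10 → (25, 'bacb')
  11 → (12, 'baccccbbcbbabbacb')
  12 → (21, 'bbabbacb')
  13 → (24, 'bbacb')
  14 → (11, 'bbaccccbbcbbabbacb')
  15 → (2, 'bbcaaccaabbaccccbbcbbabbacb')
  16 → (18, 'bbcbbabbacb')
  17 → (3, 'bcaaccaabbaccccbbcbbabbacb')
  18 → (19, 'bcbbabbacb')
  19 → (8, 'caabbaccccbbcbbabbacb')
  20 → (4, 'caaccaabbaccccbbcbbabbacb')
  21 → (27, 'cb')
  22 → (20, 'cbbabbacb')
  23 → (1, 'cbbcaaccaabbaccccbbcbbabbacb')
  24 → (17, 'cbbcbbabbacb')
  25 → (7, 'ccaabbaccccbbcbbabbacb')
  26 → (16, 'ccbbcbbabbacb')
  27 → (15, 'cccbbcbbabbacb')
  28 → (14, 'ccccbbcbbabbacb')

[9, 5, 23, 10, 26, 0, 6, 13, 28, 22, 25, 12, 21, 24, 11, 2, 18, 3, 19, 8, 4, 27, 20, 1, 17, 7, 16, 15, 14]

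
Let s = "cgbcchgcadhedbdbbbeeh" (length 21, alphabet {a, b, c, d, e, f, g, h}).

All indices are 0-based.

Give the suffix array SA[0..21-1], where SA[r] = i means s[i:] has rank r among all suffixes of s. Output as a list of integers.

sorted suffixes:
  #0 SA[0]=8  'adhedbdbbbeeh'
  #1 SA[1]=15  'bbbeeh'
  #2 SA[2]=16  'bbeeh'
  #3 SA[3]=2  'bcchgcadhedbdbbbeeh'
  #4 SA[4]=13  'bdbbbeeh'
  #5 SA[5]=17  'beeh'
  #6 SA[6]=7  'cadhedbdbbbeeh'
  #7 SA[7]=3  'cchgcadhedbdbbbeeh'
  #8 SA[8]=0  'cgbcchgcadhedbdbbbeeh'
  #9 SA[9]=4  'chgcadhedbdbbbeeh'
  #10 SA[10]=14  'dbbbeeh'
  #11 SA[11]=12  'dbdbbbeeh'
  #12 SA[12]=9  'dhedbdbbbeeh'
  #13 SA[13]=11  'edbdbbbeeh'
  #14 SA[14]=18  'eeh'
  #15 SA[15]=19  'eh'
  #16 SA[16]=1  'gbcchgcadhedbdbbbeeh'
  #17 SA[17]=6  'gcadhedbdbbbeeh'
  #18 SA[18]=20  'h'
  #19 SA[19]=10  'hedbdbbbeeh'
  #20 SA[20]=5  'hgcadhedbdbbbeeh'

[8, 15, 16, 2, 13, 17, 7, 3, 0, 4, 14, 12, 9, 11, 18, 19, 1, 6, 20, 10, 5]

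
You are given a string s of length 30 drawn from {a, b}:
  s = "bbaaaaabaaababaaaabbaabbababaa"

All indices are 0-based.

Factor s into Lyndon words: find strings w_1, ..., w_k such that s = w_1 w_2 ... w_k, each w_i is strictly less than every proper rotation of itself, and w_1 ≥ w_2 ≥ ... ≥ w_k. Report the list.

emit factor 1: 'b' (i=0, period=1)
emit factor 2: 'b' (i=1, period=1)
emit factor 3: 'aaaaabaaababaaaabbaabbabab' (i=2, period=26)
emit factor 4: 'a' (i=28, period=1)
emit factor 5: 'a' (i=29, period=1)

["b", "b", "aaaaabaaababaaaabbaabbabab", "a", "a"]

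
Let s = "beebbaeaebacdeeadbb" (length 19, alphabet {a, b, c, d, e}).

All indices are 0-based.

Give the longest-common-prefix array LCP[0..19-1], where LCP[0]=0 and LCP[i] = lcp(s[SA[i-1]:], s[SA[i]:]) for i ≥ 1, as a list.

rank→(start, suffix):
  0 → (10, 'acdeeadbb')
  1 → (15, 'adbb')
  2 → (5, 'aeaebacdeeadbb')
  3 → (7, 'aebacdeeadbb')
  4 → (18, 'b')
  5 → (9, 'bacdeeadbb')
  6 → (4, 'baeaebacdeeadbb')
  7 → (17, 'bb')
  8 → (3, 'bbaeaebacdeeadbb')
  9 → (0, 'beebbaeaebacdeeadbb')
  10 → (11, 'cdeeadbb')
  11 → (16, 'dbb')
  12 → (12, 'deeadbb')
  13 → (14, 'eadbb')
  14 → (6, 'eaebacdeeadbb')
  15 → (8, 'ebacdeeadbb')
  16 → (2, 'ebbaeaebacdeeadbb')
  17 → (13, 'eeadbb')
  18 → (1, 'eebbaeaebacdeeadbb')

SA = [10, 15, 5, 7, 18, 9, 4, 17, 3, 0, 11, 16, 12, 14, 6, 8, 2, 13, 1]
i: (SA[i-1],SA[i]) lcp shared
  1: (10,15) 1 'a'
  2: (15,5) 1 'a'
  3: (5,7) 2 'ae'
  4: (7,18) 0 ''
  5: (18,9) 1 'b'
  6: (9,4) 2 'ba'
  7: (4,17) 1 'b'
  8: (17,3) 2 'bb'
  9: (3,0) 1 'b'
  10: (0,11) 0 ''
  11: (11,16) 0 ''
  12: (16,12) 1 'd'
  13: (12,14) 0 ''
  14: (14,6) 2 'ea'
  15: (6,8) 1 'e'
  16: (8,2) 2 'eb'
  17: (2,13) 1 'e'
  18: (13,1) 2 'ee'

[0, 1, 1, 2, 0, 1, 2, 1, 2, 1, 0, 0, 1, 0, 2, 1, 2, 1, 2]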